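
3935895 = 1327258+2608637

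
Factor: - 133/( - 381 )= 3^( - 1)* 7^1*19^1*127^( - 1 ) 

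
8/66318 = 4/33159  =  0.00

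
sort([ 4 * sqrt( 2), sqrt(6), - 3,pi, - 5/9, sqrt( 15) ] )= [-3,-5/9, sqrt (6),pi, sqrt(15), 4*sqrt( 2)]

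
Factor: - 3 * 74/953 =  - 2^1*3^1* 37^1*  953^( - 1) = - 222/953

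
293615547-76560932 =217054615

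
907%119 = 74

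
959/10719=959/10719=0.09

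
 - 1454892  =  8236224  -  9691116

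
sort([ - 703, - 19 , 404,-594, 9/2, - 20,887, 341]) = [ - 703,-594, - 20,  -  19, 9/2, 341, 404,  887]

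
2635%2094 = 541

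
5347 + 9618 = 14965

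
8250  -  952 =7298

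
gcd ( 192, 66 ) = 6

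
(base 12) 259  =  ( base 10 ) 357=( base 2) 101100101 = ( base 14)1b7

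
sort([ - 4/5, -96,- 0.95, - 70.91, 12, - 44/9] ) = [ - 96, - 70.91, - 44/9,  -  0.95,- 4/5,12 ]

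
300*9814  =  2944200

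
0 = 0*6813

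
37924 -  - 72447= 110371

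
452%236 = 216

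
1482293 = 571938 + 910355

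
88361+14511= 102872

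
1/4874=1/4874 = 0.00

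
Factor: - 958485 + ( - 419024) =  - 7^1*307^1*641^1 = - 1377509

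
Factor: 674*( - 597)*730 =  - 293735940 = - 2^2*3^1*5^1 * 73^1*199^1*337^1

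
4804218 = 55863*86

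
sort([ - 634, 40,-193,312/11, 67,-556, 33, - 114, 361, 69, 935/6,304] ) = [-634,-556,-193, - 114,312/11, 33, 40, 67,69, 935/6, 304,361]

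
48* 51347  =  2464656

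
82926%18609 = 8490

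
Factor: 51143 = 199^1*257^1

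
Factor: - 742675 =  - 5^2*61^1*487^1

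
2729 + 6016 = 8745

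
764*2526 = 1929864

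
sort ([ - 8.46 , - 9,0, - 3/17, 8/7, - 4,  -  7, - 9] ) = [ - 9 , - 9, - 8.46, - 7, - 4, - 3/17, 0,8/7]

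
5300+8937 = 14237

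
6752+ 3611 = 10363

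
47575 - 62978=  - 15403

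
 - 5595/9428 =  - 1+3833/9428 = - 0.59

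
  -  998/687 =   -  2 + 376/687= - 1.45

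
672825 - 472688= 200137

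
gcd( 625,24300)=25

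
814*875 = 712250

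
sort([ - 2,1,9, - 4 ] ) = [ - 4, - 2,1,9]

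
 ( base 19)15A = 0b111010010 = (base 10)466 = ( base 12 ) 32a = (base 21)114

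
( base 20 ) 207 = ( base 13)4a1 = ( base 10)807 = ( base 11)674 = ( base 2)1100100111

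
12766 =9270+3496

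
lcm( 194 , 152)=14744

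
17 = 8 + 9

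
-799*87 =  - 69513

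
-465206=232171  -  697377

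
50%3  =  2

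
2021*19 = 38399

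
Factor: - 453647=-29^1  *15643^1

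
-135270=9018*( - 15) 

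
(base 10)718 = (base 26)11G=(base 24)15M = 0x2ce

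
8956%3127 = 2702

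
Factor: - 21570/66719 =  - 2^1 *3^1*5^1*137^(-1 )*487^( - 1)*719^1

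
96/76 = 1 + 5/19 = 1.26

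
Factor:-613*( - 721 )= 441973  =  7^1*103^1*613^1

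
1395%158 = 131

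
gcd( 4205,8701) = 1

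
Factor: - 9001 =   -  9001^1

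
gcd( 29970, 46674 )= 18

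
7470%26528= 7470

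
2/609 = 2/609=0.00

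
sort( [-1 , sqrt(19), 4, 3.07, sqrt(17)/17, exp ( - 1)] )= [ - 1, sqrt( 17)/17 , exp ( -1), 3.07, 4, sqrt( 19) ] 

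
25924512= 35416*732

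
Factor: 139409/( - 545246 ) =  - 2^( - 1)*13^( - 1)*67^( - 1 ) * 313^ (  -  1)*139409^1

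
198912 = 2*99456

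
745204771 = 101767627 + 643437144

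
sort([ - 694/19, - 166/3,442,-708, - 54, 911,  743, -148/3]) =[ - 708, - 166/3,-54,-148/3,-694/19, 442, 743,  911 ]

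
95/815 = 19/163 = 0.12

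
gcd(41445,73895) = 5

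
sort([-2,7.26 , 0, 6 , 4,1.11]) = [  -  2 , 0,1.11,  4, 6,7.26]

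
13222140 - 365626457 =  - 352404317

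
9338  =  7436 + 1902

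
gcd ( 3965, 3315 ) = 65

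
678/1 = 678 = 678.00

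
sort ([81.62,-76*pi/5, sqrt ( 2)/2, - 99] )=[ - 99, -76*pi/5, sqrt(2)/2,81.62 ] 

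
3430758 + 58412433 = 61843191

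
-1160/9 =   -  1160/9 = - 128.89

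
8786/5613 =1 + 3173/5613  =  1.57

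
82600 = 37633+44967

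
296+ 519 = 815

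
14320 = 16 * 895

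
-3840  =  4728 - 8568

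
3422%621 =317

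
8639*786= 6790254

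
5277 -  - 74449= 79726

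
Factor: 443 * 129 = 57147 = 3^1 * 43^1 * 443^1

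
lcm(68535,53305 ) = 479745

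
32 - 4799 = -4767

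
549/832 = 549/832 = 0.66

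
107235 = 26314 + 80921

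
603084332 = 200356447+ 402727885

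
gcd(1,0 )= 1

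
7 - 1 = 6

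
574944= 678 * 848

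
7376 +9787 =17163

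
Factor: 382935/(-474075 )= - 3^ ( - 1)*5^(-1)* 43^(  -  1) * 521^1 = - 521/645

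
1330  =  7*190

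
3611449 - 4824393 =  -1212944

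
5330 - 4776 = 554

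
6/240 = 1/40 =0.03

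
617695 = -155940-- 773635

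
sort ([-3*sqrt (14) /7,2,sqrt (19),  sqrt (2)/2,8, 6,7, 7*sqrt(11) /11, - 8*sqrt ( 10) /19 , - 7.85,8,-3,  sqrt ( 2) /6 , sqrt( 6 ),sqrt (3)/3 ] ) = [ - 7.85,- 3, - 3*sqrt(14 ) /7,  -  8 * sqrt ( 10) /19, sqrt( 2 )/6,sqrt (3 )/3,sqrt( 2 ) /2,2,7*sqrt(11)/11  ,  sqrt( 6 ), sqrt( 19), 6,7, 8,8]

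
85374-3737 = 81637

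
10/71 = 10/71=0.14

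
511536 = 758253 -246717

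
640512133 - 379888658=260623475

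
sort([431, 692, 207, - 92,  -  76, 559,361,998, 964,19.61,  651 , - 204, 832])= [  -  204, - 92, - 76,19.61, 207,361,  431,559, 651, 692,832, 964 , 998] 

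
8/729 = 8/729 = 0.01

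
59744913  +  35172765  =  94917678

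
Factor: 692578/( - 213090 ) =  - 3^ (  -  1 )*5^(-1)  *  29^1*7103^ (  -  1)*11941^1 = - 346289/106545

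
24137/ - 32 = - 24137/32 = - 754.28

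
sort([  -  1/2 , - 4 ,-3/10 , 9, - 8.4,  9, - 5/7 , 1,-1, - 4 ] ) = [  -  8.4 , - 4, - 4, - 1, - 5/7, - 1/2, - 3/10,1,9,9]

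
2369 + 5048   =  7417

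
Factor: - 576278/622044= -617/666 = - 2^( - 1)*3^( - 2)*37^( - 1)*617^1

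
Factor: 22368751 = 22368751^1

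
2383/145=16 + 63/145 = 16.43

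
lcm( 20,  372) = 1860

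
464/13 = 464/13 = 35.69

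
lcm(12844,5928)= 77064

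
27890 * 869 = 24236410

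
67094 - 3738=63356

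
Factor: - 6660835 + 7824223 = 1163388 = 2^2* 3^1*67^1*1447^1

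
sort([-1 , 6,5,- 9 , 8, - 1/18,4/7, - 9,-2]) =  [ - 9,-9,  -  2,-1,-1/18,4/7,5, 6, 8 ]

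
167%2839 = 167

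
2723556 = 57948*47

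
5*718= 3590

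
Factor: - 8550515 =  - 5^1 * 37^1 * 46219^1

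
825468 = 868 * 951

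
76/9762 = 38/4881 = 0.01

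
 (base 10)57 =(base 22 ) 2d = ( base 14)41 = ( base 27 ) 23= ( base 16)39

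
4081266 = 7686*531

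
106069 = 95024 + 11045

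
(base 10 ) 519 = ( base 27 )j6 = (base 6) 2223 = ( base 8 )1007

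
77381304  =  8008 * 9663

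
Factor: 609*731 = 445179 = 3^1 * 7^1*17^1 * 29^1*43^1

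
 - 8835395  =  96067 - 8931462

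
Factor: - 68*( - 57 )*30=2^3*3^2*5^1*17^1*19^1 = 116280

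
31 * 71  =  2201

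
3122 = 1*3122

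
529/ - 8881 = -1 + 8352/8881 = - 0.06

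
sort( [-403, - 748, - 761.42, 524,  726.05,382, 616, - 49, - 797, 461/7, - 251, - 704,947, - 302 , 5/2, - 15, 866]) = [ - 797, - 761.42,-748, - 704,-403, - 302, - 251, - 49, - 15 , 5/2,461/7 , 382 , 524, 616 , 726.05,  866, 947] 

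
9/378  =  1/42 = 0.02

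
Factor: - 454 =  - 2^1 * 227^1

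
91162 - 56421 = 34741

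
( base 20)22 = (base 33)19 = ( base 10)42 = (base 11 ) 39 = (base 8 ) 52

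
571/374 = 1 + 197/374 = 1.53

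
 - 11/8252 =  - 1 + 8241/8252 = - 0.00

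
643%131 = 119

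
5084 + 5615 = 10699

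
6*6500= 39000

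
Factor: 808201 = 29^2*31^2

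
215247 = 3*71749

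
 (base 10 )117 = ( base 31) 3o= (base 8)165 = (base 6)313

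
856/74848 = 107/9356=0.01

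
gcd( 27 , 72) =9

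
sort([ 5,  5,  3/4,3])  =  [ 3/4,  3,5,5]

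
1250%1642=1250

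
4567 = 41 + 4526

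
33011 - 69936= - 36925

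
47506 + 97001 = 144507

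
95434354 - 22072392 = 73361962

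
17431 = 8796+8635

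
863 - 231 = 632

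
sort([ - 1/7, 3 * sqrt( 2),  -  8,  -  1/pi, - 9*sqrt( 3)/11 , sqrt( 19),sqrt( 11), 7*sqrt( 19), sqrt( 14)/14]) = [ - 8,-9*sqrt( 3)/11, - 1/pi,-1/7,  sqrt( 14)/14 , sqrt( 11),3*sqrt( 2) , sqrt( 19),7*sqrt(19)] 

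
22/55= 2/5=0.40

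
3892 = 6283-2391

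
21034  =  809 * 26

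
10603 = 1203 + 9400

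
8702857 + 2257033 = 10959890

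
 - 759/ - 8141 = 759/8141 = 0.09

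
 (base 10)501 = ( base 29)h8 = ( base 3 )200120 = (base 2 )111110101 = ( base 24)kl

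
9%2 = 1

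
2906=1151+1755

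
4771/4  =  4771/4 = 1192.75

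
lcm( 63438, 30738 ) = 2981586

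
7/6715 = 7/6715 = 0.00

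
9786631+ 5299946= 15086577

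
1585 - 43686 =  - 42101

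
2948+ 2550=5498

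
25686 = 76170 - 50484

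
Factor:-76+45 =  -  31 = - 31^1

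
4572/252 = 127/7 = 18.14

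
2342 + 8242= 10584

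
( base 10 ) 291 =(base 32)93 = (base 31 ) 9C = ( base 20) eb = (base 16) 123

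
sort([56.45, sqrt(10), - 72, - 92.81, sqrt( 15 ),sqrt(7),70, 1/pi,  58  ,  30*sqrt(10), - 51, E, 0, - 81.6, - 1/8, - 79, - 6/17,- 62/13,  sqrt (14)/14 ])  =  [-92.81,-81.6, - 79, - 72, - 51, - 62/13, - 6/17, - 1/8, 0,sqrt ( 14 )/14, 1/pi,sqrt(7), E,sqrt(10 ),  sqrt (15 ), 56.45, 58,70,  30 *sqrt ( 10)]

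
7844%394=358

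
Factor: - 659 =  - 659^1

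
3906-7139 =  - 3233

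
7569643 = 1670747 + 5898896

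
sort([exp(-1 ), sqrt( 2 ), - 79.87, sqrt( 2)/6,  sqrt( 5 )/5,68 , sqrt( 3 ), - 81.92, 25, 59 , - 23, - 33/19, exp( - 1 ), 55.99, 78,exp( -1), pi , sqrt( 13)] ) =[ -81.92, - 79.87,  -  23,  -  33/19 , sqrt( 2 )/6, exp ( - 1), exp( -1 ),exp( - 1 ), sqrt( 5)/5, sqrt (2 ), sqrt(3 ), pi,sqrt(13), 25, 55.99, 59,68, 78 ] 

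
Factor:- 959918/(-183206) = 19^1*47^( - 1 )*1949^( - 1)  *  25261^1 = 479959/91603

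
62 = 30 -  - 32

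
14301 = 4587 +9714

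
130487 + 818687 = 949174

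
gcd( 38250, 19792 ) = 2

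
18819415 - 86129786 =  - 67310371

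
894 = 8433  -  7539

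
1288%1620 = 1288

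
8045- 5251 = 2794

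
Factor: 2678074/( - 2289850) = -1339037/1144925  =  - 5^( - 2 )*7^1*23^1*41^(-1)*1117^(  -  1)*8317^1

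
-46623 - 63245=-109868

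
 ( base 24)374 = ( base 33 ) 1oj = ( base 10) 1900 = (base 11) 1478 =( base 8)3554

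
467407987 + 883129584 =1350537571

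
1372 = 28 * 49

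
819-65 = 754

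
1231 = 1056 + 175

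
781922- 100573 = 681349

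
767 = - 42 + 809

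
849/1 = 849 = 849.00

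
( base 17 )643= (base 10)1805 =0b11100001101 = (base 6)12205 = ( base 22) 3G1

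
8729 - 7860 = 869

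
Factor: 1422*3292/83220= 390102/6935= 2^1*3^1*5^ ( - 1)*19^( - 1)* 73^(-1)*79^1*823^1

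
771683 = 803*961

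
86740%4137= 4000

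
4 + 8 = 12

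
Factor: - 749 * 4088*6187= - 18944049544 = -2^3*7^2*23^1 * 73^1 * 107^1*269^1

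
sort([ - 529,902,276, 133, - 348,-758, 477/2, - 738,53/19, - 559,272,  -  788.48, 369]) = [ - 788.48 , - 758,-738, - 559, -529, -348, 53/19, 133,477/2,  272, 276,369,902 ] 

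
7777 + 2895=10672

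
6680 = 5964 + 716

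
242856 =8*30357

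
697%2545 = 697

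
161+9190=9351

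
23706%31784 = 23706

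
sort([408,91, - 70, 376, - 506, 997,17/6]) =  [ - 506, - 70, 17/6, 91,376,408,997]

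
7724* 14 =108136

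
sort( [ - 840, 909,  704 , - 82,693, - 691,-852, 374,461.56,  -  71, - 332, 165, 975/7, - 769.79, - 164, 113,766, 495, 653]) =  [- 852,-840, - 769.79, - 691, - 332, - 164, - 82, - 71 , 113,975/7, 165,374,461.56,495,653, 693,704, 766,909 ] 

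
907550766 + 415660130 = 1323210896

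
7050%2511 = 2028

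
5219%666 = 557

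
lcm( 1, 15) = 15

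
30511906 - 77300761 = -46788855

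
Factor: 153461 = 7^1*11^1*1993^1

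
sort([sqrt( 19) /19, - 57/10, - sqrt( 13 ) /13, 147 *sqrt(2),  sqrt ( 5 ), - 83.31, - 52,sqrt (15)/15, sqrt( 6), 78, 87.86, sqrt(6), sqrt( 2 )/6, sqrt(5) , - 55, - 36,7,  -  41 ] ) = [ - 83.31 , - 55, - 52,-41 , - 36, - 57/10, - sqrt( 13) /13, sqrt( 19)/19, sqrt(2 ) /6,  sqrt( 15 )/15, sqrt( 5), sqrt( 5), sqrt( 6),sqrt(6),7,  78, 87.86,  147*sqrt(2 )]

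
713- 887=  - 174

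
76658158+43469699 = 120127857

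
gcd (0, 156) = 156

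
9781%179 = 115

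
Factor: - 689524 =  - 2^2*11^1*15671^1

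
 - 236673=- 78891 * 3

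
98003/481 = 203 + 360/481 = 203.75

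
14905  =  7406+7499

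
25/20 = 1 + 1/4 = 1.25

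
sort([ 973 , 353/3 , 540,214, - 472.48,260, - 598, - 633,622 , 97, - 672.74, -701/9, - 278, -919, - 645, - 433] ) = [ - 919,-672.74, - 645, - 633, - 598, - 472.48,  -  433, - 278, - 701/9,97,353/3, 214,260, 540,622 , 973] 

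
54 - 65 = -11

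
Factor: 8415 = 3^2*5^1*11^1*17^1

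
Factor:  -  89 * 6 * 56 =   -  2^4*3^1 * 7^1 * 89^1 = -29904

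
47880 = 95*504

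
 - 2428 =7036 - 9464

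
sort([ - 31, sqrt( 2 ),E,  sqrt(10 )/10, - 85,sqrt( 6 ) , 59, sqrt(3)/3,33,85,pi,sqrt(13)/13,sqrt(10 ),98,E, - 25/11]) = [ - 85, - 31 , - 25/11,sqrt ( 13 )/13,sqrt (10)/10, sqrt( 3)/3,sqrt( 2),sqrt(6 ), E , E,pi,sqrt(10)  ,  33,59,85,98 ]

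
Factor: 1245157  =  163^1*7639^1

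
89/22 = 89/22 = 4.05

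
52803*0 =0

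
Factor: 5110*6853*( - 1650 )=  - 2^2*3^1*5^3*7^2*11^2 *73^1*89^1 = - 57781069500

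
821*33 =27093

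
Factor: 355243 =7^1 *19^1*2671^1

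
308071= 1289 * 239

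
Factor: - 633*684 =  - 432972=- 2^2 *3^3*19^1*211^1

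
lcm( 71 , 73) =5183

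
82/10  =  8+1/5= 8.20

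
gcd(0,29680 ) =29680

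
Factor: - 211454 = - 2^1 * 105727^1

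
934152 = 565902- - 368250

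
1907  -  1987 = -80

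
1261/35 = 36  +  1/35 = 36.03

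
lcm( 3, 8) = 24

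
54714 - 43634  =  11080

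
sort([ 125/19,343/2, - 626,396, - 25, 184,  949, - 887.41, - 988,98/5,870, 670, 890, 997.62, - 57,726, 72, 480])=[ - 988, - 887.41, - 626, - 57, - 25, 125/19, 98/5, 72, 343/2,184,396, 480, 670, 726,  870, 890  ,  949, 997.62 ]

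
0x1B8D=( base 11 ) 5332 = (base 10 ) 7053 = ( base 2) 1101110001101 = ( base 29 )8b6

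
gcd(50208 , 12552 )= 12552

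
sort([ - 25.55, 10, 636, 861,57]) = [ - 25.55,10,57,636,861]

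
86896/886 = 98 + 34/443 =98.08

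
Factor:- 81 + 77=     -  2^2 = - 4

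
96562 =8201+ 88361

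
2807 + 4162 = 6969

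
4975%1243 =3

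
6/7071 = 2/2357 = 0.00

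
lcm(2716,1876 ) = 181972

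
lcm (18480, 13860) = 55440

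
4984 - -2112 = 7096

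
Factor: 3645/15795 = 3/13 = 3^1*13^( - 1 ) 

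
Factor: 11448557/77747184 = 2^ ( - 4 )*3^( - 2 )*53^( - 1)*61^ (  -  1)*167^( - 1 )*499^1 * 22943^1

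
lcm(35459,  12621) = 744639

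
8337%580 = 217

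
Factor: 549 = 3^2*61^1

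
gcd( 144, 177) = 3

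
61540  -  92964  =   - 31424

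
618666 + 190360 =809026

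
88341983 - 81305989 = 7035994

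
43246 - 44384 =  - 1138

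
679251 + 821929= 1501180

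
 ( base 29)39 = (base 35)2Q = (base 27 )3f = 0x60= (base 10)96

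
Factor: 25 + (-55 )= -2^1*3^1 * 5^1 = - 30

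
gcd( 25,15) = 5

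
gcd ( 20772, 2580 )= 12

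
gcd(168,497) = 7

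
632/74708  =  158/18677 = 0.01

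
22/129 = 22/129 = 0.17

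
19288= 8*2411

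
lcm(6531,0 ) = 0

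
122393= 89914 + 32479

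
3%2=1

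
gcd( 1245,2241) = 249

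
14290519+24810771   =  39101290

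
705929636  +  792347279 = 1498276915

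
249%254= 249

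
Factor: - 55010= - 2^1*5^1*5501^1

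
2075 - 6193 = - 4118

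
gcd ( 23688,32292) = 36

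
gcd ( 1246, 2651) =1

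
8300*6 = 49800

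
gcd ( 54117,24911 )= 859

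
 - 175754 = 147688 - 323442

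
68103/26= 68103/26  =  2619.35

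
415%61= 49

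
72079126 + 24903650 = 96982776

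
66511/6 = 66511/6 = 11085.17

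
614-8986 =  - 8372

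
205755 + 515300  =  721055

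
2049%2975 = 2049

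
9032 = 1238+7794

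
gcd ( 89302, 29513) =1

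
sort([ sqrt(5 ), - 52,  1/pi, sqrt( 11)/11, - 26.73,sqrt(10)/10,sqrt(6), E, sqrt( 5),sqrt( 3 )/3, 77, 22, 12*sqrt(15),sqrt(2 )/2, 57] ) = [ - 52,- 26.73, sqrt( 11)/11, sqrt( 10 ) /10 , 1/pi, sqrt( 3)/3,sqrt( 2)/2, sqrt( 5), sqrt( 5), sqrt(6),  E, 22, 12*sqrt( 15 ), 57, 77 ] 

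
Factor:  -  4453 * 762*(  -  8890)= 2^2 * 3^1*5^1* 7^1*61^1 * 73^1 * 127^2 = 30165423540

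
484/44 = 11 = 11.00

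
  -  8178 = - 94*87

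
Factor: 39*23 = 897 = 3^1*13^1*23^1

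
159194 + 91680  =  250874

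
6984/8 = 873  =  873.00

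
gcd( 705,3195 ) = 15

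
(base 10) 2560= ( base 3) 10111211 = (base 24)4AG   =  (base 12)1594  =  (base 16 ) A00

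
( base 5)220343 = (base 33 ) 6w8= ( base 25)C3N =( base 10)7598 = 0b1110110101110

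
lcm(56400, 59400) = 5583600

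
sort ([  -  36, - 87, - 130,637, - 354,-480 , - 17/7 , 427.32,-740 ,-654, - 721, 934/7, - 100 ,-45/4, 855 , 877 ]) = [-740, - 721,  -  654,-480,-354 , - 130, - 100, - 87,-36, - 45/4, -17/7, 934/7, 427.32, 637, 855,877] 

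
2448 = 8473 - 6025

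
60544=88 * 688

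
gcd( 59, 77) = 1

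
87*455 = 39585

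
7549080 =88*85785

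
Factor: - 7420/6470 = -2^1*7^1 * 53^1*647^ ( - 1) = - 742/647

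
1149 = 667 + 482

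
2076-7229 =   -  5153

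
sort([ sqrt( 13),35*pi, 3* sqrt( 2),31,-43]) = [-43, sqrt( 13),3*sqrt(2 ), 31,35*pi ]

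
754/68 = 377/34 = 11.09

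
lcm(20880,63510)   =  1524240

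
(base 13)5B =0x4C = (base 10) 76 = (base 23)37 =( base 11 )6a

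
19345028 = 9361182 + 9983846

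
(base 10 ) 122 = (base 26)4i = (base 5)442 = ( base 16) 7a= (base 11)101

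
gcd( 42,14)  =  14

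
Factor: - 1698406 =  - 2^1*849203^1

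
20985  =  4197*5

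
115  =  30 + 85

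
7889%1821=605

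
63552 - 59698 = 3854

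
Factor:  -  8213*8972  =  - 73687036 = - 2^2*43^1 * 191^1*2243^1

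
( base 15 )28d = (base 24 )107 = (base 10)583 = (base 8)1107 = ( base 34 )H5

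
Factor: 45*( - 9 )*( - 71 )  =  3^4*5^1*71^1 = 28755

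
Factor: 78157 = 78157^1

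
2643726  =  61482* 43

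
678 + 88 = 766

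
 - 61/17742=  -  1  +  17681/17742 = - 0.00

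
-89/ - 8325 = 89/8325=0.01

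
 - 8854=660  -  9514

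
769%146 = 39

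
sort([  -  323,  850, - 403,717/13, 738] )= [-403, - 323,717/13 , 738,850]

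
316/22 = 158/11 = 14.36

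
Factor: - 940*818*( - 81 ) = 62282520 = 2^3*3^4*5^1*47^1*409^1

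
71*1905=135255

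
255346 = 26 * 9821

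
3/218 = 3/218 = 0.01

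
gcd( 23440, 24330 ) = 10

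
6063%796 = 491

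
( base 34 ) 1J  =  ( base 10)53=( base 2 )110101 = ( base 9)58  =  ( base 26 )21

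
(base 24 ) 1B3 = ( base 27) 146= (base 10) 843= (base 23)1DF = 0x34b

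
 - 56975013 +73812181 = 16837168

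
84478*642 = 54234876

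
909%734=175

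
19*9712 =184528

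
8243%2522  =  677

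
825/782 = 1 + 43/782 = 1.05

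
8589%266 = 77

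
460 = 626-166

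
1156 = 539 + 617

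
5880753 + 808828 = 6689581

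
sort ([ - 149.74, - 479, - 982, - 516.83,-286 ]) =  [ - 982, - 516.83, - 479, - 286,  -  149.74] 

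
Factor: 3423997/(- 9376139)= - 19^(-1)*  47^1*263^1*277^1*493481^(  -  1 )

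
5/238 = 5/238 = 0.02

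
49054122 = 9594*5113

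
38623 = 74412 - 35789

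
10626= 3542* 3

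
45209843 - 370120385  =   - 324910542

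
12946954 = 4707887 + 8239067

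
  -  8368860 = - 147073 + -8221787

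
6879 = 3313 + 3566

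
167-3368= - 3201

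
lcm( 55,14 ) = 770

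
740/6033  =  740/6033 = 0.12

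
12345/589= 12345/589  =  20.96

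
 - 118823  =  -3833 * 31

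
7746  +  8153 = 15899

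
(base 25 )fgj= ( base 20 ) 149e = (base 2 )10011001000010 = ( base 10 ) 9794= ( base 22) k54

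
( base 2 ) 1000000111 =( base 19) 186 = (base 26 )JP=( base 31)gn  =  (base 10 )519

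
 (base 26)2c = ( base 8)100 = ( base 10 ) 64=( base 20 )34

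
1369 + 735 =2104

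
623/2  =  311 + 1/2 = 311.50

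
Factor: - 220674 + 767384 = 2^1*5^1*23^1*2377^1 = 546710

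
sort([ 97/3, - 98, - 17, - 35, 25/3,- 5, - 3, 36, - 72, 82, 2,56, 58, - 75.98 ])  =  [ - 98,-75.98, - 72, - 35, - 17, - 5,-3, 2, 25/3, 97/3, 36, 56 , 58,  82] 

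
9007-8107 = 900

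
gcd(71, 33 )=1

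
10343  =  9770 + 573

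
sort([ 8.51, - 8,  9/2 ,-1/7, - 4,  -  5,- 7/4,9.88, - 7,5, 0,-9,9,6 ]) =[ - 9, - 8,-7, - 5,  -  4, - 7/4,-1/7,0,9/2,5,6, 8.51,9,9.88] 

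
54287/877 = 54287/877 = 61.90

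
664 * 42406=28157584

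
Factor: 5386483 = 61^1*227^1*389^1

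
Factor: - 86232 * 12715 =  - 1096439880 = - 2^3*3^1*5^1*2543^1*3593^1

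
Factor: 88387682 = 2^1*127^1*347983^1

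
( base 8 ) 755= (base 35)e3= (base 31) FS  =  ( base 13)2bc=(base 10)493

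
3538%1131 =145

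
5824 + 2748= 8572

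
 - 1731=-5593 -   -  3862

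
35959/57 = 35959/57 = 630.86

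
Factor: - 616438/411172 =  - 308219/205586 = - 2^( - 1)*102793^ ( - 1 )*308219^1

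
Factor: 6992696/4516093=2^3*874087^1*4516093^(- 1)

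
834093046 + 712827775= 1546920821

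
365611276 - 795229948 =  - 429618672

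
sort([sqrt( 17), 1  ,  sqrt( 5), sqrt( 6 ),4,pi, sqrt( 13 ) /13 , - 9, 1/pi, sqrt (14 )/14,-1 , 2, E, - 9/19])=[-9,-1, - 9/19,sqrt( 14) /14,  sqrt(13 )/13, 1/pi, 1 , 2, sqrt( 5 ),sqrt ( 6),E, pi,  4, sqrt( 17)]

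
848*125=106000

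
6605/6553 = 1 +52/6553 = 1.01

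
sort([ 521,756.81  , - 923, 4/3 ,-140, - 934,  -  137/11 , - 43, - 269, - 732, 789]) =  [ -934, -923, - 732, - 269, - 140, - 43,  -  137/11,  4/3,521,756.81, 789]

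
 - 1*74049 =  -74049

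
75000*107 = 8025000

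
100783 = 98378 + 2405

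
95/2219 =95/2219 = 0.04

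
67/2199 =67/2199 = 0.03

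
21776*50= 1088800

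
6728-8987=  - 2259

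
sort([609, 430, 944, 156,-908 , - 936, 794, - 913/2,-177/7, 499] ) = [-936,  -  908,-913/2, - 177/7, 156, 430, 499, 609,794, 944 ] 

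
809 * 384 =310656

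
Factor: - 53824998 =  -2^1*3^1 * 53^1*193^1*877^1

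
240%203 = 37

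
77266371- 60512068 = 16754303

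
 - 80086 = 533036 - 613122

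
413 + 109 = 522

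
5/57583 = 5/57583 = 0.00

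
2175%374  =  305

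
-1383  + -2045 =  - 3428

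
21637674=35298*613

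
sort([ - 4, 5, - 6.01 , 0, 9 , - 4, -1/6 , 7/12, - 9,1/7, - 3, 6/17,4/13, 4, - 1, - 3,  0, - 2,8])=[ - 9,- 6.01, - 4, - 4, - 3, - 3 ,  -  2, - 1,  -  1/6,0,  0,  1/7, 4/13, 6/17, 7/12, 4, 5,8,9]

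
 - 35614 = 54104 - 89718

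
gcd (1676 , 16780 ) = 4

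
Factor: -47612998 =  - 2^1*131^1*181729^1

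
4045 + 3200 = 7245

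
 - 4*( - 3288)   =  13152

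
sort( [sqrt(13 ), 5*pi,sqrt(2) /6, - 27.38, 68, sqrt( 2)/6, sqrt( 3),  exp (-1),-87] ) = [ - 87, - 27.38, sqrt( 2 ) /6, sqrt( 2) /6, exp(-1),sqrt( 3 ), sqrt( 13 ),5*pi,68 ]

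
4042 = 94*43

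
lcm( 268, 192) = 12864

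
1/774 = 1/774 = 0.00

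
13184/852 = 3296/213 = 15.47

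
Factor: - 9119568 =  - 2^4*3^1*313^1*607^1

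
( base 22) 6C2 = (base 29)3m9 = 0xc62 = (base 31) 398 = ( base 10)3170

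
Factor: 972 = 2^2*3^5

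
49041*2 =98082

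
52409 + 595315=647724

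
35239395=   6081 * 5795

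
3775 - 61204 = -57429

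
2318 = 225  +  2093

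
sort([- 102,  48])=[- 102, 48]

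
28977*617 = 17878809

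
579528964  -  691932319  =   - 112403355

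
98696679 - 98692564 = 4115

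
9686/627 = 15 + 281/627 = 15.45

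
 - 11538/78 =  - 148 + 1/13=-147.92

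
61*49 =2989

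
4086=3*1362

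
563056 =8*70382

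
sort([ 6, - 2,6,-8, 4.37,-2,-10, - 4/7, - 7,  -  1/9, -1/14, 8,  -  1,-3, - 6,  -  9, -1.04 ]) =[ - 10,-9, - 8,-7, - 6,  -  3,- 2, - 2,-1.04,-1,-4/7, - 1/9, - 1/14, 4.37 , 6,6,8 ]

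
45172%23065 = 22107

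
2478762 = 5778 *429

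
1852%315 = 277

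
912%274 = 90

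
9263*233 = 2158279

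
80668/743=80668/743 = 108.57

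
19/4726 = 19/4726 =0.00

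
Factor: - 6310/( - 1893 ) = 10/3 = 2^1*3^( - 1) * 5^1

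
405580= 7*57940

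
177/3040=177/3040  =  0.06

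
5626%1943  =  1740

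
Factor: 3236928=2^6 * 3^1*23^1*733^1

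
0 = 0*989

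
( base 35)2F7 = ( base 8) 5646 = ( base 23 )5EF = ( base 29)3fo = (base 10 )2982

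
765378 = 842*909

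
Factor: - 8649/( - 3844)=9/4 = 2^( - 2)*3^2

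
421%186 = 49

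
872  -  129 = 743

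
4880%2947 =1933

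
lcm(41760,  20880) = 41760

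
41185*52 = 2141620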